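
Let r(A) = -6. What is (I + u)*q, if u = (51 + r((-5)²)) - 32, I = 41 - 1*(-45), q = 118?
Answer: 11682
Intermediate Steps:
I = 86 (I = 41 + 45 = 86)
u = 13 (u = (51 - 6) - 32 = 45 - 32 = 13)
(I + u)*q = (86 + 13)*118 = 99*118 = 11682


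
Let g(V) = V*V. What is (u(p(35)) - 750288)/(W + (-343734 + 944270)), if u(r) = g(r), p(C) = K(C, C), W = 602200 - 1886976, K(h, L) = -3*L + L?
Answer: 186347/171060 ≈ 1.0894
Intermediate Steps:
K(h, L) = -2*L
W = -1284776
p(C) = -2*C
g(V) = V²
u(r) = r²
(u(p(35)) - 750288)/(W + (-343734 + 944270)) = ((-2*35)² - 750288)/(-1284776 + (-343734 + 944270)) = ((-70)² - 750288)/(-1284776 + 600536) = (4900 - 750288)/(-684240) = -745388*(-1/684240) = 186347/171060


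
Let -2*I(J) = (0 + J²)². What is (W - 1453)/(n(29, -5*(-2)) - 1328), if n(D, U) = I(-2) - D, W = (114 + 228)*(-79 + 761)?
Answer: -33113/195 ≈ -169.81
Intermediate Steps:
I(J) = -J⁴/2 (I(J) = -(0 + J²)²/2 = -J⁴/2)
W = 233244 (W = 342*682 = 233244)
n(D, U) = -8 - D (n(D, U) = -½*(-2)⁴ - D = -½*16 - D = -8 - D)
(W - 1453)/(n(29, -5*(-2)) - 1328) = (233244 - 1453)/((-8 - 1*29) - 1328) = 231791/((-8 - 29) - 1328) = 231791/(-37 - 1328) = 231791/(-1365) = 231791*(-1/1365) = -33113/195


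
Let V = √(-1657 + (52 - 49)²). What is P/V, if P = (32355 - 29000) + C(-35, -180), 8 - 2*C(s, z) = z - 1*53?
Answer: -6951*I*√103/824 ≈ -85.613*I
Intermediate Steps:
C(s, z) = 61/2 - z/2 (C(s, z) = 4 - (z - 1*53)/2 = 4 - (z - 53)/2 = 4 - (-53 + z)/2 = 4 + (53/2 - z/2) = 61/2 - z/2)
V = 4*I*√103 (V = √(-1657 + 3²) = √(-1657 + 9) = √(-1648) = 4*I*√103 ≈ 40.596*I)
P = 6951/2 (P = (32355 - 29000) + (61/2 - ½*(-180)) = 3355 + (61/2 + 90) = 3355 + 241/2 = 6951/2 ≈ 3475.5)
P/V = 6951/(2*((4*I*√103))) = 6951*(-I*√103/412)/2 = -6951*I*√103/824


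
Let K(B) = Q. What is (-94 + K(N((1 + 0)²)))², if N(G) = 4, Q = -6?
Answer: 10000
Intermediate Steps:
K(B) = -6
(-94 + K(N((1 + 0)²)))² = (-94 - 6)² = (-100)² = 10000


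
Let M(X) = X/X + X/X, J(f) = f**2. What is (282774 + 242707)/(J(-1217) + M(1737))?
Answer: 525481/1481091 ≈ 0.35479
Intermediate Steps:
M(X) = 2 (M(X) = 1 + 1 = 2)
(282774 + 242707)/(J(-1217) + M(1737)) = (282774 + 242707)/((-1217)**2 + 2) = 525481/(1481089 + 2) = 525481/1481091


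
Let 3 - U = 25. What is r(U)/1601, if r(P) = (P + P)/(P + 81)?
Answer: -44/94459 ≈ -0.00046581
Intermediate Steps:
U = -22 (U = 3 - 1*25 = 3 - 25 = -22)
r(P) = 2*P/(81 + P) (r(P) = (2*P)/(81 + P) = 2*P/(81 + P))
r(U)/1601 = (2*(-22)/(81 - 22))/1601 = (2*(-22)/59)*(1/1601) = (2*(-22)*(1/59))*(1/1601) = -44/59*1/1601 = -44/94459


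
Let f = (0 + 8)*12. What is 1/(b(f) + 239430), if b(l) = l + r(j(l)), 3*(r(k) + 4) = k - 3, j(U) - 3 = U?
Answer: 1/239554 ≈ 4.1744e-6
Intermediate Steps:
j(U) = 3 + U
f = 96 (f = 8*12 = 96)
r(k) = -5 + k/3 (r(k) = -4 + (k - 3)/3 = -4 + (-3 + k)/3 = -4 + (-1 + k/3) = -5 + k/3)
b(l) = -4 + 4*l/3 (b(l) = l + (-5 + (3 + l)/3) = l + (-5 + (1 + l/3)) = l + (-4 + l/3) = -4 + 4*l/3)
1/(b(f) + 239430) = 1/((-4 + (4/3)*96) + 239430) = 1/((-4 + 128) + 239430) = 1/(124 + 239430) = 1/239554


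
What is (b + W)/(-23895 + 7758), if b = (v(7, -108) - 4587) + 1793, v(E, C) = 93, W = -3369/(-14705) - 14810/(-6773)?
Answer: 89590267726/535732074735 ≈ 0.16723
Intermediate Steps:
W = 240599287/99596965 (W = -3369*(-1/14705) - 14810*(-1/6773) = 3369/14705 + 14810/6773 = 240599287/99596965 ≈ 2.4157)
b = -2701 (b = (93 - 4587) + 1793 = -4494 + 1793 = -2701)
(b + W)/(-23895 + 7758) = (-2701 + 240599287/99596965)/(-23895 + 7758) = -268770803178/99596965/(-16137) = -268770803178/99596965*(-1/16137) = 89590267726/535732074735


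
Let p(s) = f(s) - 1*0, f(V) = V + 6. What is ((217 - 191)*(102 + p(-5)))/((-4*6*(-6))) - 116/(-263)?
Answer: 360509/18936 ≈ 19.038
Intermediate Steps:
f(V) = 6 + V
p(s) = 6 + s (p(s) = (6 + s) - 1*0 = (6 + s) + 0 = 6 + s)
((217 - 191)*(102 + p(-5)))/((-4*6*(-6))) - 116/(-263) = ((217 - 191)*(102 + (6 - 5)))/((-4*6*(-6))) - 116/(-263) = (26*(102 + 1))/((-24*(-6))) - 116*(-1/263) = (26*103)/144 + 116/263 = 2678*(1/144) + 116/263 = 1339/72 + 116/263 = 360509/18936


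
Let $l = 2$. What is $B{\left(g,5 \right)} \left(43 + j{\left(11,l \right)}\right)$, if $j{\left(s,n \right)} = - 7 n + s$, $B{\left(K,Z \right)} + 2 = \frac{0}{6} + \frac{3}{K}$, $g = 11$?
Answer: $- \frac{760}{11} \approx -69.091$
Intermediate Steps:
$B{\left(K,Z \right)} = -2 + \frac{3}{K}$ ($B{\left(K,Z \right)} = -2 + \left(\frac{0}{6} + \frac{3}{K}\right) = -2 + \left(0 \cdot \frac{1}{6} + \frac{3}{K}\right) = -2 + \left(0 + \frac{3}{K}\right) = -2 + \frac{3}{K}$)
$j{\left(s,n \right)} = s - 7 n$
$B{\left(g,5 \right)} \left(43 + j{\left(11,l \right)}\right) = \left(-2 + \frac{3}{11}\right) \left(43 + \left(11 - 14\right)\right) = \left(-2 + 3 \cdot \frac{1}{11}\right) \left(43 + \left(11 - 14\right)\right) = \left(-2 + \frac{3}{11}\right) \left(43 - 3\right) = \left(- \frac{19}{11}\right) 40 = - \frac{760}{11}$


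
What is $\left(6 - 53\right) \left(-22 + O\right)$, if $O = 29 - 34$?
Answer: $1269$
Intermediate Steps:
$O = -5$
$\left(6 - 53\right) \left(-22 + O\right) = \left(6 - 53\right) \left(-22 - 5\right) = \left(-47\right) \left(-27\right) = 1269$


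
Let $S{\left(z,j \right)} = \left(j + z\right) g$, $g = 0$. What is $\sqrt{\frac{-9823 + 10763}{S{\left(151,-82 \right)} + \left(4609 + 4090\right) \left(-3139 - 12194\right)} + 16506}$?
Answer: $\frac{\sqrt{293653224221927161254}}{133381767} \approx 128.48$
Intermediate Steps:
$S{\left(z,j \right)} = 0$ ($S{\left(z,j \right)} = \left(j + z\right) 0 = 0$)
$\sqrt{\frac{-9823 + 10763}{S{\left(151,-82 \right)} + \left(4609 + 4090\right) \left(-3139 - 12194\right)} + 16506} = \sqrt{\frac{-9823 + 10763}{0 + \left(4609 + 4090\right) \left(-3139 - 12194\right)} + 16506} = \sqrt{\frac{940}{0 + 8699 \left(-15333\right)} + 16506} = \sqrt{\frac{940}{0 - 133381767} + 16506} = \sqrt{\frac{940}{-133381767} + 16506} = \sqrt{940 \left(- \frac{1}{133381767}\right) + 16506} = \sqrt{- \frac{940}{133381767} + 16506} = \sqrt{\frac{2201599445162}{133381767}} = \frac{\sqrt{293653224221927161254}}{133381767}$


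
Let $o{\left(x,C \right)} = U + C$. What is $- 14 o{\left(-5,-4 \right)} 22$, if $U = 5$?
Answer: $-308$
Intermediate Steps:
$o{\left(x,C \right)} = 5 + C$
$- 14 o{\left(-5,-4 \right)} 22 = - 14 \left(5 - 4\right) 22 = \left(-14\right) 1 \cdot 22 = \left(-14\right) 22 = -308$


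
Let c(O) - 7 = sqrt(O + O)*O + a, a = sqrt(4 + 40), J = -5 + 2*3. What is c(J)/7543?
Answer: 7/7543 + sqrt(2)/7543 + 2*sqrt(11)/7543 ≈ 0.0019949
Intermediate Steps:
J = 1 (J = -5 + 6 = 1)
a = 2*sqrt(11) (a = sqrt(44) = 2*sqrt(11) ≈ 6.6332)
c(O) = 7 + 2*sqrt(11) + sqrt(2)*O**(3/2) (c(O) = 7 + (sqrt(O + O)*O + 2*sqrt(11)) = 7 + (sqrt(2*O)*O + 2*sqrt(11)) = 7 + ((sqrt(2)*sqrt(O))*O + 2*sqrt(11)) = 7 + (sqrt(2)*O**(3/2) + 2*sqrt(11)) = 7 + (2*sqrt(11) + sqrt(2)*O**(3/2)) = 7 + 2*sqrt(11) + sqrt(2)*O**(3/2))
c(J)/7543 = (7 + 2*sqrt(11) + sqrt(2)*1**(3/2))/7543 = (7 + 2*sqrt(11) + sqrt(2)*1)*(1/7543) = (7 + 2*sqrt(11) + sqrt(2))*(1/7543) = (7 + sqrt(2) + 2*sqrt(11))*(1/7543) = 7/7543 + sqrt(2)/7543 + 2*sqrt(11)/7543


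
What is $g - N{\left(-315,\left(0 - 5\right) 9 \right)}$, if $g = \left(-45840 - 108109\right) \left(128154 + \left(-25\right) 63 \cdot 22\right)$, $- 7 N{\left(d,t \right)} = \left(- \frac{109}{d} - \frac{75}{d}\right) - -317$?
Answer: $- \frac{31740638187641}{2205} \approx -1.4395 \cdot 10^{10}$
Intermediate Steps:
$N{\left(d,t \right)} = - \frac{317}{7} + \frac{184}{7 d}$ ($N{\left(d,t \right)} = - \frac{\left(- \frac{109}{d} - \frac{75}{d}\right) - -317}{7} = - \frac{- \frac{184}{d} + 317}{7} = - \frac{317 - \frac{184}{d}}{7} = - \frac{317}{7} + \frac{184}{7 d}$)
$g = -14394847296$ ($g = - 153949 \left(128154 - 34650\right) = \left(-153949\right) 93504 = -14394847296$)
$g - N{\left(-315,\left(0 - 5\right) 9 \right)} = -14394847296 - \frac{184 - -99855}{7 \left(-315\right)} = -14394847296 - \frac{1}{7} \left(- \frac{1}{315}\right) \left(184 + 99855\right) = -14394847296 - \frac{1}{7} \left(- \frac{1}{315}\right) 100039 = -14394847296 - - \frac{100039}{2205} = -14394847296 + \frac{100039}{2205} = - \frac{31740638187641}{2205}$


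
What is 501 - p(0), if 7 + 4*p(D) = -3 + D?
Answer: 1007/2 ≈ 503.50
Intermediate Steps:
p(D) = -5/2 + D/4 (p(D) = -7/4 + (-3 + D)/4 = -7/4 + (-¾ + D/4) = -5/2 + D/4)
501 - p(0) = 501 - (-5/2 + (¼)*0) = 501 - (-5/2 + 0) = 501 - 1*(-5/2) = 501 + 5/2 = 1007/2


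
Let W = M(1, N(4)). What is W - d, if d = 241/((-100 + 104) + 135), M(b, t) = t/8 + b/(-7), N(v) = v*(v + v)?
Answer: 2066/973 ≈ 2.1233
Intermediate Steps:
N(v) = 2*v² (N(v) = v*(2*v) = 2*v²)
M(b, t) = -b/7 + t/8 (M(b, t) = t*(⅛) + b*(-⅐) = t/8 - b/7 = -b/7 + t/8)
d = 241/139 (d = 241/(4 + 135) = 241/139 ≈ 1.7338)
W = 27/7 (W = -⅐*1 + (2*4²)/8 = -⅐ + (2*16)/8 = -⅐ + (⅛)*32 = -⅐ + 4 = 27/7 ≈ 3.8571)
W - d = 27/7 - 1*241/139 = 27/7 - 241/139 = 2066/973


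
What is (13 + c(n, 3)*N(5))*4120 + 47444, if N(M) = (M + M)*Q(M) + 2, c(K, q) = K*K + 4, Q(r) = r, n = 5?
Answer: 6313964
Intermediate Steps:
c(K, q) = 4 + K² (c(K, q) = K² + 4 = 4 + K²)
N(M) = 2 + 2*M² (N(M) = (M + M)*M + 2 = (2*M)*M + 2 = 2*M² + 2 = 2 + 2*M²)
(13 + c(n, 3)*N(5))*4120 + 47444 = (13 + (4 + 5²)*(2 + 2*5²))*4120 + 47444 = (13 + (4 + 25)*(2 + 2*25))*4120 + 47444 = (13 + 29*(2 + 50))*4120 + 47444 = (13 + 29*52)*4120 + 47444 = (13 + 1508)*4120 + 47444 = 1521*4120 + 47444 = 6266520 + 47444 = 6313964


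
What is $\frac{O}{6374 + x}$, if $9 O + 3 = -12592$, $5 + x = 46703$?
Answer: $- \frac{12595}{477648} \approx -0.026369$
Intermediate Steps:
$x = 46698$ ($x = -5 + 46703 = 46698$)
$O = - \frac{12595}{9}$ ($O = - \frac{1}{3} + \frac{1}{9} \left(-12592\right) = - \frac{1}{3} - \frac{12592}{9} = - \frac{12595}{9} \approx -1399.4$)
$\frac{O}{6374 + x} = - \frac{12595}{9 \left(6374 + 46698\right)} = - \frac{12595}{9 \cdot 53072} = \left(- \frac{12595}{9}\right) \frac{1}{53072} = - \frac{12595}{477648}$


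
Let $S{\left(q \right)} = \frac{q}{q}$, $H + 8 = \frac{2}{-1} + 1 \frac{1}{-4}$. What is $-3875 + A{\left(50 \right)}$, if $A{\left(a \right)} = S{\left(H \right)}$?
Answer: $-3874$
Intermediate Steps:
$H = - \frac{41}{4}$ ($H = -8 + \left(\frac{2}{-1} + 1 \frac{1}{-4}\right) = -8 + \left(2 \left(-1\right) + 1 \left(- \frac{1}{4}\right)\right) = -8 - \frac{9}{4} = - \frac{41}{4} \approx -10.25$)
$S{\left(q \right)} = 1$
$A{\left(a \right)} = 1$
$-3875 + A{\left(50 \right)} = -3875 + 1 = -3874$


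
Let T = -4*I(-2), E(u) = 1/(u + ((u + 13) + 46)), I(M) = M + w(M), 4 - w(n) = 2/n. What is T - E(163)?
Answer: -4621/385 ≈ -12.003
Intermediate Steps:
w(n) = 4 - 2/n
I(M) = 4 + M - 2/M (I(M) = M + (4 - 2/M) = 4 + M - 2/M)
E(u) = 1/(59 + 2*u) (E(u) = 1/(u + ((13 + u) + 46)) = 1/(u + (59 + u)) = 1/(59 + 2*u))
T = -12 (T = -4*(4 - 2 - 2/(-2)) = -4*(4 - 2 - 2*(-½)) = -4*(4 - 2 + 1) = -4*3 = -12)
T - E(163) = -12 - 1/(59 + 2*163) = -12 - 1/(59 + 326) = -12 - 1/385 = -4621/385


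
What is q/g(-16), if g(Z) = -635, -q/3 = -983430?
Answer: -590058/127 ≈ -4646.1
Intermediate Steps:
q = 2950290 (q = -3*(-983430) = 2950290)
q/g(-16) = 2950290/(-635) = 2950290*(-1/635) = -590058/127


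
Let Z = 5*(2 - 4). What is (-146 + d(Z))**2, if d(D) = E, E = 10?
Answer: 18496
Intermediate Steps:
Z = -10 (Z = 5*(-2) = -10)
d(D) = 10
(-146 + d(Z))**2 = (-146 + 10)**2 = (-136)**2 = 18496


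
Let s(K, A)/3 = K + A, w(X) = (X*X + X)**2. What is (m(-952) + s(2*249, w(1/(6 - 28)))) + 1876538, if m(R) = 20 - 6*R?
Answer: 441283020907/234256 ≈ 1.8838e+6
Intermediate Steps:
w(X) = (X + X**2)**2 (w(X) = (X**2 + X)**2 = (X + X**2)**2)
s(K, A) = 3*A + 3*K (s(K, A) = 3*(K + A) = 3*(A + K) = 3*A + 3*K)
(m(-952) + s(2*249, w(1/(6 - 28)))) + 1876538 = ((20 - 6*(-952)) + (3*((1/(6 - 28))**2*(1 + 1/(6 - 28))**2) + 3*(2*249))) + 1876538 = ((20 + 5712) + (3*((1/(-22))**2*(1 + 1/(-22))**2) + 3*498)) + 1876538 = (5732 + (3*((-1/22)**2*(1 - 1/22)**2) + 1494)) + 1876538 = (5732 + (3*((21/22)**2/484) + 1494)) + 1876538 = (5732 + (3*((1/484)*(441/484)) + 1494)) + 1876538 = (5732 + (3*(441/234256) + 1494)) + 1876538 = (5732 + (1323/234256 + 1494)) + 1876538 = (5732 + 349979787/234256) + 1876538 = 1692735179/234256 + 1876538 = 441283020907/234256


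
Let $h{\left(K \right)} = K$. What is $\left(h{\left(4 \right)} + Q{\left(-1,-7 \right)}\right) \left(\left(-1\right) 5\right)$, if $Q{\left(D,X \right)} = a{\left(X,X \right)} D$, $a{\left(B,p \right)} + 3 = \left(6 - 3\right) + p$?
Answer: $-55$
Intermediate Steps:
$a{\left(B,p \right)} = p$ ($a{\left(B,p \right)} = -3 + \left(\left(6 - 3\right) + p\right) = -3 + \left(3 + p\right) = p$)
$Q{\left(D,X \right)} = D X$ ($Q{\left(D,X \right)} = X D = D X$)
$\left(h{\left(4 \right)} + Q{\left(-1,-7 \right)}\right) \left(\left(-1\right) 5\right) = \left(4 - -7\right) \left(\left(-1\right) 5\right) = \left(4 + 7\right) \left(-5\right) = 11 \left(-5\right) = -55$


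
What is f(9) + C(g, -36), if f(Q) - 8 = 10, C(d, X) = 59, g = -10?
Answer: 77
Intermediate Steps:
f(Q) = 18 (f(Q) = 8 + 10 = 18)
f(9) + C(g, -36) = 18 + 59 = 77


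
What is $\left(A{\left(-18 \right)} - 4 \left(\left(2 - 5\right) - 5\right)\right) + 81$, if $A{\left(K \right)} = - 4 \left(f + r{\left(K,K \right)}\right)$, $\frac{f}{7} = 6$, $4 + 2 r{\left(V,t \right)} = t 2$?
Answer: $25$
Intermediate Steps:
$r{\left(V,t \right)} = -2 + t$ ($r{\left(V,t \right)} = -2 + \frac{t 2}{2} = -2 + \frac{2 t}{2} = -2 + t$)
$f = 42$ ($f = 7 \cdot 6 = 42$)
$A{\left(K \right)} = -160 - 4 K$ ($A{\left(K \right)} = - 4 \left(42 + \left(-2 + K\right)\right) = - 4 \left(40 + K\right) = -160 - 4 K$)
$\left(A{\left(-18 \right)} - 4 \left(\left(2 - 5\right) - 5\right)\right) + 81 = \left(\left(-160 - -72\right) - 4 \left(\left(2 - 5\right) - 5\right)\right) + 81 = \left(\left(-160 + 72\right) - 4 \left(-3 - 5\right)\right) + 81 = \left(-88 - -32\right) + 81 = \left(-88 + 32\right) + 81 = -56 + 81 = 25$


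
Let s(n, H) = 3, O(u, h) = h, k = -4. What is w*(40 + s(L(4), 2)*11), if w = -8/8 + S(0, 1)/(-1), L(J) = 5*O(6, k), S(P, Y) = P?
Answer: -73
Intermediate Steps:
L(J) = -20 (L(J) = 5*(-4) = -20)
w = -1 (w = -8/8 + 0/(-1) = -8*⅛ + 0*(-1) = -1 + 0 = -1)
w*(40 + s(L(4), 2)*11) = -(40 + 3*11) = -(40 + 33) = -1*73 = -73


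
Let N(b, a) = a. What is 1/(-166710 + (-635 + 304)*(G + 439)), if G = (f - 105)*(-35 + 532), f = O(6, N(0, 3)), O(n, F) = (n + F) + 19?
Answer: 1/12355020 ≈ 8.0939e-8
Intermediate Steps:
O(n, F) = 19 + F + n (O(n, F) = (F + n) + 19 = 19 + F + n)
f = 28 (f = 19 + 3 + 6 = 28)
G = -38269 (G = (28 - 105)*(-35 + 532) = -77*497 = -38269)
1/(-166710 + (-635 + 304)*(G + 439)) = 1/(-166710 + (-635 + 304)*(-38269 + 439)) = 1/(-166710 - 331*(-37830)) = 1/(-166710 + 12521730) = 1/12355020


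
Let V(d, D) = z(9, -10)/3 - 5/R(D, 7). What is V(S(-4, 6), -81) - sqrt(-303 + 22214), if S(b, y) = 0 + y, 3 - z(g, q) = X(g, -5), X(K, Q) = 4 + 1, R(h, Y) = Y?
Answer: -29/21 - sqrt(21911) ≈ -149.40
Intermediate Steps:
X(K, Q) = 5
z(g, q) = -2 (z(g, q) = 3 - 1*5 = 3 - 5 = -2)
S(b, y) = y
V(d, D) = -29/21 (V(d, D) = -2/3 - 5/7 = -29/21)
V(S(-4, 6), -81) - sqrt(-303 + 22214) = -29/21 - sqrt(-303 + 22214) = -29/21 - sqrt(21911)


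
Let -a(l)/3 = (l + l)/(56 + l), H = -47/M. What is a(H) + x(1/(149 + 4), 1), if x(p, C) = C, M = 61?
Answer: 1217/1123 ≈ 1.0837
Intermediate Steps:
H = -47/61 ≈ -0.77049
a(l) = -6*l/(56 + l) (a(l) = -3*(l + l)/(56 + l) = -3*2*l/(56 + l) = -6*l/(56 + l))
a(H) + x(1/(149 + 4), 1) = -6*(-47/61)/(56 - 47/61) + 1 = -6*(-47/61)/3369/61 + 1 = -6*(-47/61)*61/3369 + 1 = 94/1123 + 1 = 1217/1123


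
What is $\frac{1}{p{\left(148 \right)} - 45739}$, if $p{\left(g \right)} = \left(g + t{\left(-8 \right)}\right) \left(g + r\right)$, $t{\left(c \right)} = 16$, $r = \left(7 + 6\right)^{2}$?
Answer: $\frac{1}{6249} \approx 0.00016003$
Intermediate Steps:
$r = 169$ ($r = 13^{2} = 169$)
$p{\left(g \right)} = \left(16 + g\right) \left(169 + g\right)$ ($p{\left(g \right)} = \left(g + 16\right) \left(g + 169\right) = \left(16 + g\right) \left(169 + g\right)$)
$\frac{1}{p{\left(148 \right)} - 45739} = \frac{1}{\left(2704 + 148^{2} + 185 \cdot 148\right) - 45739} = \frac{1}{\left(2704 + 21904 + 27380\right) - 45739} = \frac{1}{51988 - 45739} = \frac{1}{6249}$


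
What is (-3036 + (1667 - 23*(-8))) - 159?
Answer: -1344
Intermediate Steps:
(-3036 + (1667 - 23*(-8))) - 159 = (-3036 + (1667 + 184)) - 159 = (-3036 + 1851) - 159 = -1185 - 159 = -1344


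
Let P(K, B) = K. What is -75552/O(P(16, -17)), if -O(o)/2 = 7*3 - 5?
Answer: 2361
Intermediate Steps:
O(o) = -32 (O(o) = -2*(7*3 - 5) = -2*(21 - 5) = -2*16 = -32)
-75552/O(P(16, -17)) = -75552/(-32) = -75552*(-1/32) = 2361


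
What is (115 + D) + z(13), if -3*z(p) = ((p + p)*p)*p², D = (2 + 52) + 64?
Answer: -56423/3 ≈ -18808.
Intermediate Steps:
D = 118 (D = 54 + 64 = 118)
z(p) = -2*p⁴/3 (z(p) = -(p + p)*p*p²/3 = -(2*p)*p*p²/3 = -2*p²*p²/3 = -2*p⁴/3)
(115 + D) + z(13) = (115 + 118) - ⅔*13⁴ = 233 - ⅔*28561 = 233 - 57122/3 = -56423/3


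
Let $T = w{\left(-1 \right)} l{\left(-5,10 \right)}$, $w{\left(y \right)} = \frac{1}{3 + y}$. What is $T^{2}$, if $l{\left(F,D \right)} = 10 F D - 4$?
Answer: $63504$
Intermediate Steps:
$l{\left(F,D \right)} = -4 + 10 D F$ ($l{\left(F,D \right)} = 10 D F - 4 = -4 + 10 D F$)
$T = -252$ ($T = \frac{-4 + 10 \cdot 10 \left(-5\right)}{3 - 1} = \frac{-4 - 500}{2} = \frac{1}{2} \left(-504\right) = -252$)
$T^{2} = \left(-252\right)^{2} = 63504$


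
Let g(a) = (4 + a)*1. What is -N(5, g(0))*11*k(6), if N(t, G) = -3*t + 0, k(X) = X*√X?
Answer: 990*√6 ≈ 2425.0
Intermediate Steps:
g(a) = 4 + a
k(X) = X^(3/2)
N(t, G) = -3*t
-N(5, g(0))*11*k(6) = --3*5*11*6^(3/2) = -(-15*11)*6*√6 = -(-165)*6*√6 = -(-990)*√6 = 990*√6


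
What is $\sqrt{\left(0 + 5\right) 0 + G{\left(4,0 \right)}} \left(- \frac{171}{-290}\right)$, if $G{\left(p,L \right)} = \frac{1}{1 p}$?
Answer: $\frac{171}{580} \approx 0.29483$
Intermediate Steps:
$G{\left(p,L \right)} = \frac{1}{p}$
$\sqrt{\left(0 + 5\right) 0 + G{\left(4,0 \right)}} \left(- \frac{171}{-290}\right) = \sqrt{\left(0 + 5\right) 0 + \frac{1}{4}} \left(- \frac{171}{-290}\right) = \sqrt{5 \cdot 0 + \frac{1}{4}} \left(\left(-171\right) \left(- \frac{1}{290}\right)\right) = \sqrt{0 + \frac{1}{4}} \cdot \frac{171}{290} = \sqrt{\frac{1}{4}} \cdot \frac{171}{290} = \frac{1}{2} \cdot \frac{171}{290} = \frac{171}{580}$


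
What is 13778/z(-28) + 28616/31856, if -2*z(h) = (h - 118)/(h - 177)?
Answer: -11246858059/290686 ≈ -38691.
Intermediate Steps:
z(h) = -(-118 + h)/(2*(-177 + h)) (z(h) = -(h - 118)/(2*(h - 177)) = -(-118 + h)/(2*(-177 + h)))
13778/z(-28) + 28616/31856 = 13778/(((118 - 1*(-28))/(2*(-177 - 28)))) + 28616/31856 = 13778/(((1/2)*(118 + 28)/(-205))) + 28616*(1/31856) = 13778/(((1/2)*(-1/205)*146)) + 3577/3982 = 13778/(-73/205) + 3577/3982 = 13778*(-205/73) + 3577/3982 = -2824490/73 + 3577/3982 = -11246858059/290686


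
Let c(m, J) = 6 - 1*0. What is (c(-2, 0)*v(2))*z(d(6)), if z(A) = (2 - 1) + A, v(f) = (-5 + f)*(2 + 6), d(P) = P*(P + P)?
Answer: -10512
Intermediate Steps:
d(P) = 2*P² (d(P) = P*(2*P) = 2*P²)
c(m, J) = 6 (c(m, J) = 6 + 0 = 6)
v(f) = -40 + 8*f (v(f) = (-5 + f)*8 = -40 + 8*f)
z(A) = 1 + A
(c(-2, 0)*v(2))*z(d(6)) = (6*(-40 + 8*2))*(1 + 2*6²) = (6*(-40 + 16))*(1 + 2*36) = (6*(-24))*(1 + 72) = -144*73 = -10512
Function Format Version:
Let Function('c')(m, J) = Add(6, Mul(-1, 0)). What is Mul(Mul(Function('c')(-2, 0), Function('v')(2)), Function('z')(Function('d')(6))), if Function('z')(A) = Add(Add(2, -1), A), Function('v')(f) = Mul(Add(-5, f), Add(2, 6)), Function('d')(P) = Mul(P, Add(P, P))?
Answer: -10512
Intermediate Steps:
Function('d')(P) = Mul(2, Pow(P, 2)) (Function('d')(P) = Mul(P, Mul(2, P)) = Mul(2, Pow(P, 2)))
Function('c')(m, J) = 6 (Function('c')(m, J) = Add(6, 0) = 6)
Function('v')(f) = Add(-40, Mul(8, f)) (Function('v')(f) = Mul(Add(-5, f), 8) = Add(-40, Mul(8, f)))
Function('z')(A) = Add(1, A)
Mul(Mul(Function('c')(-2, 0), Function('v')(2)), Function('z')(Function('d')(6))) = Mul(Mul(6, Add(-40, Mul(8, 2))), Add(1, Mul(2, Pow(6, 2)))) = Mul(Mul(6, Add(-40, 16)), Add(1, Mul(2, 36))) = Mul(Mul(6, -24), Add(1, 72)) = Mul(-144, 73) = -10512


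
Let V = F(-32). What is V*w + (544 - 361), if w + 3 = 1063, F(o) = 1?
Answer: 1243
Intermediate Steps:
V = 1
w = 1060 (w = -3 + 1063 = 1060)
V*w + (544 - 361) = 1*1060 + (544 - 361) = 1060 + 183 = 1243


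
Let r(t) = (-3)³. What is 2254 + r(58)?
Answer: 2227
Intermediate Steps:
r(t) = -27
2254 + r(58) = 2254 - 27 = 2227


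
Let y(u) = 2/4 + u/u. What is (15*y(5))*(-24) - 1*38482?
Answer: -39022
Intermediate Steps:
y(u) = 3/2 (y(u) = 2*(¼) + 1 = ½ + 1 = 3/2)
(15*y(5))*(-24) - 1*38482 = (15*(3/2))*(-24) - 1*38482 = (45/2)*(-24) - 38482 = -540 - 38482 = -39022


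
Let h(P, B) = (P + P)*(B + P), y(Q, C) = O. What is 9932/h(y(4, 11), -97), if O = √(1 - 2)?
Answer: -2483/4705 + 240851*I/4705 ≈ -0.52774 + 51.19*I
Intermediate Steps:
O = I (O = √(-1) = I ≈ 1.0*I)
y(Q, C) = I
h(P, B) = 2*P*(B + P) (h(P, B) = (2*P)*(B + P) = 2*P*(B + P))
9932/h(y(4, 11), -97) = 9932/((2*I*(-97 + I))) = 9932*(-I*(-97 - I)/18820) = -2483*I*(-97 - I)/4705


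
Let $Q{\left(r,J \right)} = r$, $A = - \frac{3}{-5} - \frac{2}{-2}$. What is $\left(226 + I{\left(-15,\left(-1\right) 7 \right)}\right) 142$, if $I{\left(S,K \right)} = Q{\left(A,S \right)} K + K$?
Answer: $\frac{147538}{5} \approx 29508.0$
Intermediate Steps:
$A = \frac{8}{5}$ ($A = \left(-3\right) \left(- \frac{1}{5}\right) - -1 = \frac{3}{5} + 1 = \frac{8}{5} \approx 1.6$)
$I{\left(S,K \right)} = \frac{13 K}{5}$ ($I{\left(S,K \right)} = \frac{8 K}{5} + K = \frac{13 K}{5}$)
$\left(226 + I{\left(-15,\left(-1\right) 7 \right)}\right) 142 = \left(226 + \frac{13 \left(\left(-1\right) 7\right)}{5}\right) 142 = \left(226 + \frac{13}{5} \left(-7\right)\right) 142 = \left(226 - \frac{91}{5}\right) 142 = \frac{1039}{5} \cdot 142 = \frac{147538}{5}$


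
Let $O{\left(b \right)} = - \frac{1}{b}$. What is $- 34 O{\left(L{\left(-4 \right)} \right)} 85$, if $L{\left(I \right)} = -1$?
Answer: $-2890$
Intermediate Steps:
$- 34 O{\left(L{\left(-4 \right)} \right)} 85 = - 34 \left(- \frac{1}{-1}\right) 85 = - 34 \left(\left(-1\right) \left(-1\right)\right) 85 = \left(-34\right) 1 \cdot 85 = \left(-34\right) 85 = -2890$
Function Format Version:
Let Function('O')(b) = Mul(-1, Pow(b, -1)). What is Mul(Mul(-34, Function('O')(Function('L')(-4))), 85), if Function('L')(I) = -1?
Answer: -2890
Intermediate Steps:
Mul(Mul(-34, Function('O')(Function('L')(-4))), 85) = Mul(Mul(-34, Mul(-1, Pow(-1, -1))), 85) = Mul(Mul(-34, Mul(-1, -1)), 85) = Mul(Mul(-34, 1), 85) = Mul(-34, 85) = -2890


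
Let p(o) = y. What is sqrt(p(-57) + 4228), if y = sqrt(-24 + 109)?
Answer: sqrt(4228 + sqrt(85)) ≈ 65.094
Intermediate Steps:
y = sqrt(85) ≈ 9.2195
p(o) = sqrt(85)
sqrt(p(-57) + 4228) = sqrt(sqrt(85) + 4228) = sqrt(4228 + sqrt(85))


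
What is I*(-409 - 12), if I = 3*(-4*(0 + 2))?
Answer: 10104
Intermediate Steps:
I = -24 (I = 3*(-4*2) = 3*(-8) = -24)
I*(-409 - 12) = -24*(-409 - 12) = -24*(-421) = 10104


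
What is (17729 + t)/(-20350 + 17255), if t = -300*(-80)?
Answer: -41729/3095 ≈ -13.483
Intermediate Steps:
t = 24000
(17729 + t)/(-20350 + 17255) = (17729 + 24000)/(-20350 + 17255) = 41729/(-3095) = 41729*(-1/3095) = -41729/3095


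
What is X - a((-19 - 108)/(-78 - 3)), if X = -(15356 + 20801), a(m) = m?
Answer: -2928844/81 ≈ -36159.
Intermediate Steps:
X = -36157 (X = -1*36157 = -36157)
X - a((-19 - 108)/(-78 - 3)) = -36157 - (-19 - 108)/(-78 - 3) = -36157 - (-127)/(-81) = -36157 - (-127)*(-1)/81 = -36157 - 1*127/81 = -36157 - 127/81 = -2928844/81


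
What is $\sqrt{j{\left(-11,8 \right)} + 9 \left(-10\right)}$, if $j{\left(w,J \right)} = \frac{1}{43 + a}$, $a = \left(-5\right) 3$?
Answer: $\frac{i \sqrt{17633}}{14} \approx 9.485 i$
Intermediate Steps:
$a = -15$
$j{\left(w,J \right)} = \frac{1}{28}$ ($j{\left(w,J \right)} = \frac{1}{43 - 15} = \frac{1}{28}$)
$\sqrt{j{\left(-11,8 \right)} + 9 \left(-10\right)} = \sqrt{\frac{1}{28} + 9 \left(-10\right)} = \sqrt{\frac{1}{28} - 90} = \sqrt{- \frac{2519}{28}} = \frac{i \sqrt{17633}}{14}$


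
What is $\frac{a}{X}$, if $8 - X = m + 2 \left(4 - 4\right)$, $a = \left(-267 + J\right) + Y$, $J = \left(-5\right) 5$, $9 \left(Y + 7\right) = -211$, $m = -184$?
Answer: $- \frac{1451}{864} \approx -1.6794$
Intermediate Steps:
$Y = - \frac{274}{9}$ ($Y = -7 + \frac{1}{9} \left(-211\right) = -7 - \frac{211}{9} = - \frac{274}{9} \approx -30.444$)
$J = -25$
$a = - \frac{2902}{9}$ ($a = \left(-267 - 25\right) - \frac{274}{9} = -292 - \frac{274}{9} = - \frac{2902}{9} \approx -322.44$)
$X = 192$ ($X = 8 - \left(-184 + 2 \left(4 - 4\right)\right) = 8 - \left(-184 + 2 \cdot 0\right) = 8 - \left(-184 + 0\right) = 8 - -184 = 8 + 184 = 192$)
$\frac{a}{X} = - \frac{2902}{9 \cdot 192} = \left(- \frac{2902}{9}\right) \frac{1}{192} = - \frac{1451}{864}$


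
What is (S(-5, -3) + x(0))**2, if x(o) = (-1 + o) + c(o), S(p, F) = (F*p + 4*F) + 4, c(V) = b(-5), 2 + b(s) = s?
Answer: 1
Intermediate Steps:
b(s) = -2 + s
c(V) = -7 (c(V) = -2 - 5 = -7)
S(p, F) = 4 + 4*F + F*p (S(p, F) = (4*F + F*p) + 4 = 4 + 4*F + F*p)
x(o) = -8 + o (x(o) = (-1 + o) - 7 = -8 + o)
(S(-5, -3) + x(0))**2 = ((4 + 4*(-3) - 3*(-5)) + (-8 + 0))**2 = ((4 - 12 + 15) - 8)**2 = (7 - 8)**2 = (-1)**2 = 1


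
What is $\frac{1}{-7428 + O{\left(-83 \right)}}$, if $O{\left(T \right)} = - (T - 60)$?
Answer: $- \frac{1}{7285} \approx -0.00013727$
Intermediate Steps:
$O{\left(T \right)} = 60 - T$ ($O{\left(T \right)} = - (-60 + T) = 60 - T$)
$\frac{1}{-7428 + O{\left(-83 \right)}} = \frac{1}{-7428 + \left(60 - -83\right)} = \frac{1}{-7428 + \left(60 + 83\right)} = \frac{1}{-7428 + 143} = \frac{1}{-7285} = - \frac{1}{7285}$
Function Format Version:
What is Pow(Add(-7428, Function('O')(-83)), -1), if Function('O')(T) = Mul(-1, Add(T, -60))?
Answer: Rational(-1, 7285) ≈ -0.00013727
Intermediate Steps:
Function('O')(T) = Add(60, Mul(-1, T)) (Function('O')(T) = Mul(-1, Add(-60, T)) = Add(60, Mul(-1, T)))
Pow(Add(-7428, Function('O')(-83)), -1) = Pow(Add(-7428, Add(60, Mul(-1, -83))), -1) = Pow(Add(-7428, Add(60, 83)), -1) = Pow(Add(-7428, 143), -1) = Pow(-7285, -1) = Rational(-1, 7285)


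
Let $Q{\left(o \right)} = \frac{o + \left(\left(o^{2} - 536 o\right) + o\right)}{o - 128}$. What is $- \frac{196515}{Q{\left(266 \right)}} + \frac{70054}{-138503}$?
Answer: $\frac{1875539271329}{4936800932} \approx 379.91$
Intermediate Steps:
$Q{\left(o \right)} = \frac{o^{2} - 534 o}{-128 + o}$ ($Q{\left(o \right)} = \frac{o + \left(o^{2} - 535 o\right)}{-128 + o} = \frac{o^{2} - 534 o}{-128 + o}$)
$- \frac{196515}{Q{\left(266 \right)}} + \frac{70054}{-138503} = - \frac{196515}{266 \frac{1}{-128 + 266} \left(-534 + 266\right)} + \frac{70054}{-138503} = - \frac{196515}{266 \cdot \frac{1}{138} \left(-268\right)} + 70054 \left(- \frac{1}{138503}\right) = - \frac{196515}{266 \cdot \frac{1}{138} \left(-268\right)} - \frac{70054}{138503} = - \frac{196515}{- \frac{35644}{69}} - \frac{70054}{138503} = \left(-196515\right) \left(- \frac{69}{35644}\right) - \frac{70054}{138503} = \frac{13559535}{35644} - \frac{70054}{138503} = \frac{1875539271329}{4936800932}$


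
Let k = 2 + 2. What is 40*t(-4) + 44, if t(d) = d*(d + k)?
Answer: 44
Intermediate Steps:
k = 4
t(d) = d*(4 + d) (t(d) = d*(d + 4) = d*(4 + d))
40*t(-4) + 44 = 40*(-4*(4 - 4)) + 44 = 40*(-4*0) + 44 = 40*0 + 44 = 0 + 44 = 44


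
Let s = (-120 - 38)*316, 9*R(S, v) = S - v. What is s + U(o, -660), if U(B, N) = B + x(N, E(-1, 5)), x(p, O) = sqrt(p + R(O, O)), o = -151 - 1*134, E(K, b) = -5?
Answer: -50213 + 2*I*sqrt(165) ≈ -50213.0 + 25.69*I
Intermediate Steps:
R(S, v) = -v/9 + S/9 (R(S, v) = (S - v)/9 = -v/9 + S/9)
o = -285 (o = -151 - 134 = -285)
x(p, O) = sqrt(p) (x(p, O) = sqrt(p + (-O/9 + O/9)) = sqrt(p + 0) = sqrt(p))
s = -49928 (s = -158*316 = -49928)
U(B, N) = B + sqrt(N)
s + U(o, -660) = -49928 + (-285 + sqrt(-660)) = -49928 + (-285 + 2*I*sqrt(165)) = -50213 + 2*I*sqrt(165)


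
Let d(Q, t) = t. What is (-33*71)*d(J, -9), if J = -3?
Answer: 21087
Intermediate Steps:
(-33*71)*d(J, -9) = -33*71*(-9) = -2343*(-9) = 21087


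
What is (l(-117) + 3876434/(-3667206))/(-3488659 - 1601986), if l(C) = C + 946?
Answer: -303623734/1866844388787 ≈ -0.00016264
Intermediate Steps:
l(C) = 946 + C
(l(-117) + 3876434/(-3667206))/(-3488659 - 1601986) = ((946 - 117) + 3876434/(-3667206))/(-3488659 - 1601986) = (829 + 3876434*(-1/3667206))/(-5090645) = (829 - 1938217/1833603)*(-1/5090645) = (1518118670/1833603)*(-1/5090645) = -303623734/1866844388787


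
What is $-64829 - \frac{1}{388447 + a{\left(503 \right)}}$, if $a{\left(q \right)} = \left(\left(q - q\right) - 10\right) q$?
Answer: $- \frac{24856540694}{383417} \approx -64829.0$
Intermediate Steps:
$a{\left(q \right)} = - 10 q$ ($a{\left(q \right)} = \left(0 - 10\right) q = - 10 q$)
$-64829 - \frac{1}{388447 + a{\left(503 \right)}} = -64829 - \frac{1}{388447 - 5030} = -64829 - \frac{1}{383417} = - \frac{24856540694}{383417}$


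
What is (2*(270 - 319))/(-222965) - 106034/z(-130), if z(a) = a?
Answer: 472837671/579709 ≈ 815.65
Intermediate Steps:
(2*(270 - 319))/(-222965) - 106034/z(-130) = (2*(270 - 319))/(-222965) - 106034/(-130) = (2*(-49))*(-1/222965) - 106034*(-1/130) = -98*(-1/222965) + 53017/65 = 98/222965 + 53017/65 = 472837671/579709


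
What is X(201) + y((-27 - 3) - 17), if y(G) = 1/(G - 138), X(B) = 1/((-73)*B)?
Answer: -14858/2714505 ≈ -0.0054736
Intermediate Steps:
X(B) = -1/(73*B)
y(G) = 1/(-138 + G)
X(201) + y((-27 - 3) - 17) = -1/73/201 + 1/(-138 + ((-27 - 3) - 17)) = -1/73*1/201 + 1/(-138 + (-30 - 17)) = -1/14673 + 1/(-138 - 47) = -1/14673 + 1/(-185) = -1/14673 - 1/185 = -14858/2714505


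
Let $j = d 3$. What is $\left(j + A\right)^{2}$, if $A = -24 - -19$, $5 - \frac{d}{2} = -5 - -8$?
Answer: $49$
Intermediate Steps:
$d = 4$ ($d = 10 - 2 \left(-5 - -8\right) = 10 - 2 \left(-5 + 8\right) = 10 - 6 = 4$)
$j = 12$ ($j = 4 \cdot 3 = 12$)
$A = -5$ ($A = -24 + 19 = -5$)
$\left(j + A\right)^{2} = \left(12 - 5\right)^{2} = 7^{2} = 49$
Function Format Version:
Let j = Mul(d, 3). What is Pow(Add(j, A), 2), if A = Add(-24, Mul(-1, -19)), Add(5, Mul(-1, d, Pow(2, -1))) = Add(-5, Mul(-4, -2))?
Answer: 49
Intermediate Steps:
d = 4 (d = Add(10, Mul(-2, Add(-5, Mul(-4, -2)))) = Add(10, Mul(-2, Add(-5, 8))) = Add(10, Mul(-2, 3)) = Add(10, -6) = 4)
j = 12 (j = Mul(4, 3) = 12)
A = -5 (A = Add(-24, 19) = -5)
Pow(Add(j, A), 2) = Pow(Add(12, -5), 2) = Pow(7, 2) = 49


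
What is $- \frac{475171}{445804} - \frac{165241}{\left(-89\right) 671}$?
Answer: $\frac{45288361815}{26622969076} \approx 1.7011$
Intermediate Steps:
$- \frac{475171}{445804} - \frac{165241}{\left(-89\right) 671} = \left(-475171\right) \frac{1}{445804} - \frac{165241}{-59719} = - \frac{475171}{445804} - - \frac{165241}{59719} = - \frac{475171}{445804} + \frac{165241}{59719} = \frac{45288361815}{26622969076}$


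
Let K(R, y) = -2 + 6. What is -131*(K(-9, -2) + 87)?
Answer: -11921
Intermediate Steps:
K(R, y) = 4
-131*(K(-9, -2) + 87) = -131*(4 + 87) = -131*91 = -11921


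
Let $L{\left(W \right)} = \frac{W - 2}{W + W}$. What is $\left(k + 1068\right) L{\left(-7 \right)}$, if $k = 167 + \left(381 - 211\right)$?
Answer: $\frac{12645}{14} \approx 903.21$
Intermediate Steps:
$L{\left(W \right)} = \frac{-2 + W}{2 W}$
$k = 337$ ($k = 167 + 170 = 337$)
$\left(k + 1068\right) L{\left(-7 \right)} = \left(337 + 1068\right) \frac{-2 - 7}{2 \left(-7\right)} = 1405 \cdot \frac{1}{2} \left(- \frac{1}{7}\right) \left(-9\right) = 1405 \cdot \frac{9}{14} = \frac{12645}{14}$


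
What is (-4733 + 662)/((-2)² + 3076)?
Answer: -4071/3080 ≈ -1.3218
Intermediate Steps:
(-4733 + 662)/((-2)² + 3076) = -4071/(4 + 3076) = -4071/3080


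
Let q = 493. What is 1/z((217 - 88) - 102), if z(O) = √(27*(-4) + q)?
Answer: √385/385 ≈ 0.050965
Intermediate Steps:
z(O) = √385 (z(O) = √(27*(-4) + 493) = √(-108 + 493) = √385)
1/z((217 - 88) - 102) = 1/(√385) = √385/385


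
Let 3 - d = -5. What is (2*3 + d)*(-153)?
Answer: -2142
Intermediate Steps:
d = 8 (d = 3 - 1*(-5) = 3 + 5 = 8)
(2*3 + d)*(-153) = (2*3 + 8)*(-153) = (6 + 8)*(-153) = 14*(-153) = -2142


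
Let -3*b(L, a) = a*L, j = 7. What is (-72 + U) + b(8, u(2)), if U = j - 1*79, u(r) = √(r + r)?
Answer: -448/3 ≈ -149.33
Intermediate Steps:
u(r) = √2*√r (u(r) = √(2*r) = √2*√r)
b(L, a) = -L*a/3 (b(L, a) = -a*L/3 = -L*a/3)
U = -72 (U = 7 - 1*79 = 7 - 79 = -72)
(-72 + U) + b(8, u(2)) = (-72 - 72) - ⅓*8*√2*√2 = -144 - ⅓*8*2 = -144 - 16/3 = -448/3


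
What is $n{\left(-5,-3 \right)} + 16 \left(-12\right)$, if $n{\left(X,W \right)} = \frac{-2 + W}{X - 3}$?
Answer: $- \frac{1531}{8} \approx -191.38$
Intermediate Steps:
$n{\left(X,W \right)} = \frac{-2 + W}{-3 + X}$
$n{\left(-5,-3 \right)} + 16 \left(-12\right) = \frac{-2 - 3}{-3 - 5} + 16 \left(-12\right) = \frac{1}{-8} \left(-5\right) - 192 = \left(- \frac{1}{8}\right) \left(-5\right) - 192 = \frac{5}{8} - 192 = - \frac{1531}{8}$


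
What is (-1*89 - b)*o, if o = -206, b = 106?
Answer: 40170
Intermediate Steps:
(-1*89 - b)*o = (-1*89 - 1*106)*(-206) = (-89 - 106)*(-206) = -195*(-206) = 40170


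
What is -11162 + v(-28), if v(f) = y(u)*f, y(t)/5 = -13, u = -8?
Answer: -9342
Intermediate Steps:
y(t) = -65 (y(t) = 5*(-13) = -65)
v(f) = -65*f
-11162 + v(-28) = -11162 - 65*(-28) = -11162 + 1820 = -9342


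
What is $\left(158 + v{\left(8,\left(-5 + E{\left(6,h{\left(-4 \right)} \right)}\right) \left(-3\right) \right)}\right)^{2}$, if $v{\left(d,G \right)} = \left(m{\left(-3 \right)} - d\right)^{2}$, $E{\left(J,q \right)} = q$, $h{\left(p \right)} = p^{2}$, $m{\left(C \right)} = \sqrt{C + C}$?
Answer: $45120 - 6912 i \sqrt{6} \approx 45120.0 - 16931.0 i$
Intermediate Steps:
$m{\left(C \right)} = \sqrt{2} \sqrt{C}$ ($m{\left(C \right)} = \sqrt{2 C} = \sqrt{2} \sqrt{C}$)
$v{\left(d,G \right)} = \left(- d + i \sqrt{6}\right)^{2}$ ($v{\left(d,G \right)} = \left(\sqrt{2} \sqrt{-3} - d\right)^{2} = \left(\sqrt{2} i \sqrt{3} - d\right)^{2} = \left(i \sqrt{6} - d\right)^{2} = \left(- d + i \sqrt{6}\right)^{2}$)
$\left(158 + v{\left(8,\left(-5 + E{\left(6,h{\left(-4 \right)} \right)}\right) \left(-3\right) \right)}\right)^{2} = \left(158 + \left(8 - i \sqrt{6}\right)^{2}\right)^{2}$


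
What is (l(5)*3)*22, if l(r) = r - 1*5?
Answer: 0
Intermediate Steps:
l(r) = -5 + r (l(r) = r - 5 = -5 + r)
(l(5)*3)*22 = ((-5 + 5)*3)*22 = (0*3)*22 = 0*22 = 0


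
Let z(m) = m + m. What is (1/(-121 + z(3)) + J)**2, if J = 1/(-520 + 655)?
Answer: 16/9641025 ≈ 1.6596e-6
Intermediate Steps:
z(m) = 2*m
J = 1/135 ≈ 0.0074074
(1/(-121 + z(3)) + J)**2 = (1/(-121 + 2*3) + 1/135)**2 = (1/(-121 + 6) + 1/135)**2 = (1/(-115) + 1/135)**2 = (-1/115 + 1/135)**2 = (-4/3105)**2 = 16/9641025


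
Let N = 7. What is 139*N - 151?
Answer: 822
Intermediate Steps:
139*N - 151 = 139*7 - 151 = 973 - 151 = 822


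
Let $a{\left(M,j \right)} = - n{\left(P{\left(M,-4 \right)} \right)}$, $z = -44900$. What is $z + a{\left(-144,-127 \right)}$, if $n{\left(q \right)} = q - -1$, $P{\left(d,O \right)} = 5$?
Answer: $-44906$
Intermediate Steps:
$n{\left(q \right)} = 1 + q$ ($n{\left(q \right)} = q + 1 = 1 + q$)
$a{\left(M,j \right)} = -6$ ($a{\left(M,j \right)} = - (1 + 5) = \left(-1\right) 6 = -6$)
$z + a{\left(-144,-127 \right)} = -44900 - 6 = -44906$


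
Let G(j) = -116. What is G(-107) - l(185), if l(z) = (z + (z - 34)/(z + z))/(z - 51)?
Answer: -5819881/49580 ≈ -117.38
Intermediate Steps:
l(z) = (z + (-34 + z)/(2*z))/(-51 + z) (l(z) = (z + (-34 + z)/((2*z)))/(-51 + z) = (z + (-34 + z)*(1/(2*z)))/(-51 + z) = (z + (-34 + z)/(2*z))/(-51 + z))
G(-107) - l(185) = -116 - (-17 + 185² + (½)*185)/(185*(-51 + 185)) = -116 - (-17 + 34225 + 185/2)/(185*134) = -116 - 68601/(185*134*2) = -116 - 1*68601/49580 = -116 - 68601/49580 = -5819881/49580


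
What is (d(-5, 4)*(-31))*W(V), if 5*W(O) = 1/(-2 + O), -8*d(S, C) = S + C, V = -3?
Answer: 31/200 ≈ 0.15500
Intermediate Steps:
d(S, C) = -C/8 - S/8 (d(S, C) = -(S + C)/8 = -(C + S)/8 = -C/8 - S/8)
W(O) = 1/(5*(-2 + O))
(d(-5, 4)*(-31))*W(V) = ((-⅛*4 - ⅛*(-5))*(-31))*(1/(5*(-2 - 3))) = ((-½ + 5/8)*(-31))*((⅕)/(-5)) = ((⅛)*(-31))*((⅕)*(-⅕)) = -31/8*(-1/25) = 31/200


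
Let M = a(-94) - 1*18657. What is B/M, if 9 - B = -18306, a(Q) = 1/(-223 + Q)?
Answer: -1161171/1182854 ≈ -0.98167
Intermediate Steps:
B = 18315 (B = 9 - 1*(-18306) = 9 + 18306 = 18315)
M = -5914270/317 (M = 1/(-223 - 94) - 1*18657 = 1/(-317) - 18657 = -1/317 - 18657 = -5914270/317 ≈ -18657.)
B/M = 18315/(-5914270/317) = 18315*(-317/5914270) = -1161171/1182854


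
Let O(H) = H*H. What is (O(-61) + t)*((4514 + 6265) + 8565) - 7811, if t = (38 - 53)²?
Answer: 76323613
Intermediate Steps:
O(H) = H²
t = 225 (t = (-15)² = 225)
(O(-61) + t)*((4514 + 6265) + 8565) - 7811 = ((-61)² + 225)*((4514 + 6265) + 8565) - 7811 = (3721 + 225)*(10779 + 8565) - 7811 = 3946*19344 - 7811 = 76331424 - 7811 = 76323613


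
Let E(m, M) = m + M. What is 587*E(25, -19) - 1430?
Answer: 2092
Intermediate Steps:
E(m, M) = M + m
587*E(25, -19) - 1430 = 587*(-19 + 25) - 1430 = 587*6 - 1430 = 3522 - 1430 = 2092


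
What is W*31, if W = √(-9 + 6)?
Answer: 31*I*√3 ≈ 53.694*I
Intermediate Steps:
W = I*√3 (W = √(-3) = I*√3 ≈ 1.732*I)
W*31 = (I*√3)*31 = 31*I*√3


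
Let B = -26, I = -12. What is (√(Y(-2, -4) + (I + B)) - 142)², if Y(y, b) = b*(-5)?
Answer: 20146 - 852*I*√2 ≈ 20146.0 - 1204.9*I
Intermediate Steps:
Y(y, b) = -5*b
(√(Y(-2, -4) + (I + B)) - 142)² = (√(-5*(-4) + (-12 - 26)) - 142)² = (√(20 - 38) - 142)² = (√(-18) - 142)² = (3*I*√2 - 142)² = (-142 + 3*I*√2)²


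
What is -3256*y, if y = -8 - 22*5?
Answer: 384208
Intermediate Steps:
y = -118 (y = -8 - 110 = -118)
-3256*y = -3256*(-118) = 384208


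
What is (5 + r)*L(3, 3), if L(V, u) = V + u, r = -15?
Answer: -60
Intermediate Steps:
(5 + r)*L(3, 3) = (5 - 15)*(3 + 3) = -10*6 = -60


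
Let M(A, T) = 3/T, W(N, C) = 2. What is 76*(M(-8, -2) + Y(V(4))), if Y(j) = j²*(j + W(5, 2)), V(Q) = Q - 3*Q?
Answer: -29298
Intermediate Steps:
V(Q) = -2*Q
Y(j) = j²*(2 + j) (Y(j) = j²*(j + 2) = j²*(2 + j))
76*(M(-8, -2) + Y(V(4))) = 76*(3/(-2) + (-2*4)²*(2 - 2*4)) = 76*(3*(-½) + (-8)²*(2 - 8)) = 76*(-3/2 + 64*(-6)) = 76*(-3/2 - 384) = 76*(-771/2) = -29298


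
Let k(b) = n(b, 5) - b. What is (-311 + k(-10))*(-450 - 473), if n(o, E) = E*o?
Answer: 323973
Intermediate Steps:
k(b) = 4*b (k(b) = 5*b - b = 4*b)
(-311 + k(-10))*(-450 - 473) = (-311 + 4*(-10))*(-450 - 473) = (-311 - 40)*(-923) = -351*(-923) = 323973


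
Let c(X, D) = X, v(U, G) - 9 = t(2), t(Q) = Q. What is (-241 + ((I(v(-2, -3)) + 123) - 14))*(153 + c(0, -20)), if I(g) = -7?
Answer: -21267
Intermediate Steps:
v(U, G) = 11 (v(U, G) = 9 + 2 = 11)
(-241 + ((I(v(-2, -3)) + 123) - 14))*(153 + c(0, -20)) = (-241 + ((-7 + 123) - 14))*(153 + 0) = (-241 + (116 - 14))*153 = (-241 + 102)*153 = -139*153 = -21267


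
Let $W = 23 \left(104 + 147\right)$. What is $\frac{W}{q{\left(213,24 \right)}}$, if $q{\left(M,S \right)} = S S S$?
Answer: $\frac{5773}{13824} \approx 0.41761$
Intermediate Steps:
$q{\left(M,S \right)} = S^{3}$ ($q{\left(M,S \right)} = S S^{2} = S^{3}$)
$W = 5773$ ($W = 23 \cdot 251 = 5773$)
$\frac{W}{q{\left(213,24 \right)}} = \frac{5773}{24^{3}} = \frac{5773}{13824}$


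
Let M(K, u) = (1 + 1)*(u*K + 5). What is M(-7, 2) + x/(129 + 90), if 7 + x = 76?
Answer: -1291/73 ≈ -17.685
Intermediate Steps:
x = 69 (x = -7 + 76 = 69)
M(K, u) = 10 + 2*K*u (M(K, u) = 2*(K*u + 5) = 2*(5 + K*u) = 10 + 2*K*u)
M(-7, 2) + x/(129 + 90) = (10 + 2*(-7)*2) + 69/(129 + 90) = (10 - 28) + 69/219 = -18 + (1/219)*69 = -18 + 23/73 = -1291/73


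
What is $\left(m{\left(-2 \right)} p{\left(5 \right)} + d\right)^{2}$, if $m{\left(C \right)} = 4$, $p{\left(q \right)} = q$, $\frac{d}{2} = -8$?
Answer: $16$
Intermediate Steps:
$d = -16$ ($d = 2 \left(-8\right) = -16$)
$\left(m{\left(-2 \right)} p{\left(5 \right)} + d\right)^{2} = \left(4 \cdot 5 - 16\right)^{2} = \left(20 - 16\right)^{2} = 4^{2} = 16$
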